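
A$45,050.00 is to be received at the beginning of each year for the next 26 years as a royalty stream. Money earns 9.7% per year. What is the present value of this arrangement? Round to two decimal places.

A$463,588.84

This is an annuity due: 26 payments of A$45,050.00 at the beginning of each year.
Periodic rate r = 0.097 per year.
PV = PMT × [(1 − (1+r)^−n)/r] × (1+r) = 45,050 × [1 − (1+r)^−26] / r × (1+r) = A$463,588.84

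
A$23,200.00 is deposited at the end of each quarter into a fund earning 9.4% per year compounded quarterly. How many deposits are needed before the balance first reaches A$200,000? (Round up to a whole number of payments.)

Periodic rate r = 0.094/4 per quarter; n is counted in quarters.
Ordinary annuity FV: 200,000 = 23,200 × [((1+r)^n − 1)/r].
(1+r)^n = 1 + 200,000 × r / 23,200, so n = ln(1 + 200,000·r/23,200) / ln(1+r) = 7.94.
Round up to a whole number of payments: n = 8.

8 payments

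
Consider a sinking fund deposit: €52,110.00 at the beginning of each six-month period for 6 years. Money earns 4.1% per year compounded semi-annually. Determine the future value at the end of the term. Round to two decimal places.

€715,240.23

This is an annuity due: 12 deposits of €52,110.00 at the beginning of each six-month period.
Periodic rate r = 0.041/2 per half-year; n is counted in half-years.
FV = PMT × [((1+r)^n − 1)/r] × (1+r) = 52,110 × [(1+r)^12 − 1] / r × (1+r) = €715,240.23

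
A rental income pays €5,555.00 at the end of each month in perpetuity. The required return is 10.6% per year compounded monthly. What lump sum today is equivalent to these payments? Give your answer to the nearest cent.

€628,867.92

Periodic rate r = 0.106/12 per month.
Level perpetuity: PV = PMT / r = 5,555 / (0.106/12) = €628,867.92.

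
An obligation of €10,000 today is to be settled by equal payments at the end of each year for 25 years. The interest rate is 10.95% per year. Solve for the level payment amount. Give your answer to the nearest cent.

Level ordinary annuity; solve PV = PMT × [(1 − (1+r)^−n)/r] for PMT.
Periodic rate r = 0.1095 per year.
With n = 25: PMT = 10,000 / ([(1 − (1+r)^−n)/r]) = €1,183.07

€1,183.07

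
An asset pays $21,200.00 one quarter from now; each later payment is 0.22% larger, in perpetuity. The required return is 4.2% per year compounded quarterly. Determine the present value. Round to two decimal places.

Periodic rate r = 0.042/4 per quarter.
Growing perpetuity (Gordon): PV = PMT₁ / (r − g) = 21,200 / (r − 0.0022) = $2,554,216.87.

$2,554,216.87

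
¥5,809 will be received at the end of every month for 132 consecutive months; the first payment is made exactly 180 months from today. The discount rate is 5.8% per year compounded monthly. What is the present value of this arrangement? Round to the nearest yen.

¥238,724

Ordinary annuity of 132 payments, first payment at period 180.
Periodic rate r = 0.058/12 per month; n is counted in months.
The ordinary-annuity PV formula values the stream one period before the first payment (period 179); discount that back 179 periods:
PV₀ = 5,809 × [1 − (1+r)^−132] / r × (1+r)^−179 = ¥238,724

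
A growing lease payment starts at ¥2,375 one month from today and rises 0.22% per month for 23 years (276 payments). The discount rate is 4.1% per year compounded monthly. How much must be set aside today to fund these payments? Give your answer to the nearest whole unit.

Periodic rate r = 0.041/12 per month; n is counted in months.
Growing ordinary annuity: PV = PMT₁ × [1 − ((1+g)/(1+r))^n] / (r − g) = 2,375 × [1 − ((1+0.0022)/(1+r))^276] / (r − 0.0022) = ¥555,480.

¥555,480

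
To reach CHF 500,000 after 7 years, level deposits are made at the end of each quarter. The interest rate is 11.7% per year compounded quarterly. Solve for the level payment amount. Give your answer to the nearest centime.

CHF 11,777.86

Level ordinary annuity; solve FV = PMT × [((1+r)^n − 1)/r] for PMT.
Periodic rate r = 0.117/4 per quarter; n is counted in quarters.
With n = 28: PMT = 500,000 / ([((1+r)^n − 1)/r]) = CHF 11,777.86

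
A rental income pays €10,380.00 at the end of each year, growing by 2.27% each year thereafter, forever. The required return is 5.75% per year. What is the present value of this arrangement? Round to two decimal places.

Periodic rate r = 0.0575 per year.
Growing perpetuity (Gordon): PV = PMT₁ / (r − g) = 10,380 / (r − 0.0227) = €298,275.86.

€298,275.86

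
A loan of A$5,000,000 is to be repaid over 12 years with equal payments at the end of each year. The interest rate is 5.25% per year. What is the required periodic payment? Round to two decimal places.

Level ordinary annuity; solve PV = PMT × [(1 − (1+r)^−n)/r] for PMT.
Periodic rate r = 0.0525 per year.
With n = 12: PMT = 5,000,000 / ([(1 − (1+r)^−n)/r]) = A$572,108.92

A$572,108.92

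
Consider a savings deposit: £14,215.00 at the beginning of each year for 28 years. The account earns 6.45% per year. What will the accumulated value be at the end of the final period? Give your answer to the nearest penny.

£1,115,638.92

This is an annuity due: 28 deposits of £14,215.00 at the beginning of each year.
Periodic rate r = 0.0645 per year.
FV = PMT × [((1+r)^n − 1)/r] × (1+r) = 14,215 × [(1+r)^28 − 1] / r × (1+r) = £1,115,638.92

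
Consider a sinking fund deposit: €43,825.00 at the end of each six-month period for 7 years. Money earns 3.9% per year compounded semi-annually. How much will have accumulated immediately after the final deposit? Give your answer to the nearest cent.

€697,721.67

This is an ordinary annuity: 14 deposits of €43,825.00 at the end of each six-month period.
Periodic rate r = 0.039/2 per half-year; n is counted in half-years.
FV = PMT × [((1+r)^n − 1)/r] = 43,825 × [(1+r)^14 − 1] / r = €697,721.67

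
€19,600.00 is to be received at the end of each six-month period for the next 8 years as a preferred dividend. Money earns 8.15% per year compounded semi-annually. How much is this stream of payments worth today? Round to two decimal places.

This is an ordinary annuity: 16 payments of €19,600.00 at the end of each six-month period.
Periodic rate r = 0.0815/2 per half-year; n is counted in half-years.
PV = PMT × [(1 − (1+r)^−n)/r] = 19,600 × [1 − (1+r)^−16] / r = €227,126.58

€227,126.58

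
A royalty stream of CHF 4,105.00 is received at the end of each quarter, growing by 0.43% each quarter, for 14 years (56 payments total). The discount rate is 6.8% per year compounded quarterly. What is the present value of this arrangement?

CHF 163,313.06

Periodic rate r = 0.068/4 per quarter; n is counted in quarters.
Growing ordinary annuity: PV = PMT₁ × [1 − ((1+g)/(1+r))^n] / (r − g) = 4,105 × [1 − ((1+0.0043)/(1+r))^56] / (r − 0.0043) = CHF 163,313.06.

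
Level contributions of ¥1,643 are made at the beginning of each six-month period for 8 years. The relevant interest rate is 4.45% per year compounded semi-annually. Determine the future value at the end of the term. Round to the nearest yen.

This is an annuity due: 16 deposits of ¥1,643 at the beginning of each six-month period.
Periodic rate r = 0.0445/2 per half-year; n is counted in half-years.
FV = PMT × [((1+r)^n − 1)/r] × (1+r) = 1,643 × [(1+r)^16 − 1] / r × (1+r) = ¥31,859

¥31,859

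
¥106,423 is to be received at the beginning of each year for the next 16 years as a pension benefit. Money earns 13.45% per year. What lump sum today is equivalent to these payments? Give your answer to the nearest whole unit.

¥778,480

This is an annuity due: 16 payments of ¥106,423 at the beginning of each year.
Periodic rate r = 0.1345 per year.
PV = PMT × [(1 − (1+r)^−n)/r] × (1+r) = 106,423 × [1 − (1+r)^−16] / r × (1+r) = ¥778,480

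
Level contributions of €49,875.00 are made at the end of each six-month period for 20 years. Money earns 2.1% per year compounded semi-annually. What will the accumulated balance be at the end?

This is an ordinary annuity: 40 deposits of €49,875.00 at the end of each six-month period.
Periodic rate r = 0.021/2 per half-year; n is counted in half-years.
FV = PMT × [((1+r)^n − 1)/r] = 49,875 × [(1+r)^40 − 1] / r = €2,463,504.78

€2,463,504.78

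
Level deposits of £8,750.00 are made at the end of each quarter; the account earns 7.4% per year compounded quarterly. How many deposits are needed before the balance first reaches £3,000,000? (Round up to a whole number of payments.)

109 payments

Periodic rate r = 0.074/4 per quarter; n is counted in quarters.
Ordinary annuity FV: 3,000,000 = 8,750 × [((1+r)^n − 1)/r].
(1+r)^n = 1 + 3,000,000 × r / 8,750, so n = ln(1 + 3,000,000·r/8,750) / ln(1+r) = 108.76.
Round up to a whole number of payments: n = 109.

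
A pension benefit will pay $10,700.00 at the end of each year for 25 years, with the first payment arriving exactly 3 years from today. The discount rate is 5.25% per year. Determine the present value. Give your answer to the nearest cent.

$132,789.08

Ordinary annuity of 25 payments, first payment at period 3.
Periodic rate r = 0.0525 per year.
The ordinary-annuity PV formula values the stream one period before the first payment (period 2); discount that back 2 periods:
PV₀ = 10,700 × [1 − (1+r)^−25] / r × (1+r)^−2 = $132,789.08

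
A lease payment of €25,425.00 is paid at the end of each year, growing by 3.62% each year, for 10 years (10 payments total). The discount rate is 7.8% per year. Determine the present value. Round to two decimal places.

€198,679.05

Periodic rate r = 0.078 per year.
Growing ordinary annuity: PV = PMT₁ × [1 − ((1+g)/(1+r))^n] / (r − g) = 25,425 × [1 − ((1+0.0362)/(1+r))^10] / (r − 0.0362) = €198,679.05.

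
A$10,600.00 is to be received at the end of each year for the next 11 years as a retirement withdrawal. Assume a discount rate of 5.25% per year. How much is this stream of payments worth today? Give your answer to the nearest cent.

A$86,903.29

This is an ordinary annuity: 11 payments of A$10,600.00 at the end of each year.
Periodic rate r = 0.0525 per year.
PV = PMT × [(1 − (1+r)^−n)/r] = 10,600 × [1 − (1+r)^−11] / r = A$86,903.29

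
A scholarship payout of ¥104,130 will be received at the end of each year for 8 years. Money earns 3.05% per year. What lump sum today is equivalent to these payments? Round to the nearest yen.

This is an ordinary annuity: 8 payments of ¥104,130 at the end of each year.
Periodic rate r = 0.0305 per year.
PV = PMT × [(1 − (1+r)^−n)/r] = 104,130 × [1 − (1+r)^−8] / r = ¥729,421

¥729,421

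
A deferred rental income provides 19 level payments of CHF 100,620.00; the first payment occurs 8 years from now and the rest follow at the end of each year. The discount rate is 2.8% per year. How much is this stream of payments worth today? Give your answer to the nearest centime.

CHF 1,209,237.10

Ordinary annuity of 19 payments, first payment at period 8.
Periodic rate r = 0.028 per year.
The ordinary-annuity PV formula values the stream one period before the first payment (period 7); discount that back 7 periods:
PV₀ = 100,620 × [1 − (1+r)^−19] / r × (1+r)^−7 = CHF 1,209,237.10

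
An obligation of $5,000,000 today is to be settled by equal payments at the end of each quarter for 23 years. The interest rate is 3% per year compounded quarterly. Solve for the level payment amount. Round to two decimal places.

Level ordinary annuity; solve PV = PMT × [(1 − (1+r)^−n)/r] for PMT.
Periodic rate r = 0.03/4 per quarter; n is counted in quarters.
With n = 92: PMT = 5,000,000 / ([(1 − (1+r)^−n)/r]) = $75,432.85

$75,432.85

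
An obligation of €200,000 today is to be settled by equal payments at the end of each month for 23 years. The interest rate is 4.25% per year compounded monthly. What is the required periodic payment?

Level ordinary annuity; solve PV = PMT × [(1 − (1+r)^−n)/r] for PMT.
Periodic rate r = 0.0425/12 per month; n is counted in months.
With n = 276: PMT = 200,000 / ([(1 − (1+r)^−n)/r]) = €1,136.79

€1,136.79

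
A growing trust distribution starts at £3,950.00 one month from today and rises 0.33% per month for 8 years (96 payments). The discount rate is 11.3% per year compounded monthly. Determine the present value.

Periodic rate r = 0.113/12 per month; n is counted in months.
Growing ordinary annuity: PV = PMT₁ × [1 − ((1+g)/(1+r))^n] / (r − g) = 3,950 × [1 − ((1+0.0033)/(1+r))^96] / (r − 0.0033) = £285,467.64.

£285,467.64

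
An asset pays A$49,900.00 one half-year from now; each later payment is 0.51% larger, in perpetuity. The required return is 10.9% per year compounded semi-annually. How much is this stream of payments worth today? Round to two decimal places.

Periodic rate r = 0.109/2 per half-year.
Growing perpetuity (Gordon): PV = PMT₁ / (r − g) = 49,900 / (r − 0.0051) = A$1,010,121.46.

A$1,010,121.46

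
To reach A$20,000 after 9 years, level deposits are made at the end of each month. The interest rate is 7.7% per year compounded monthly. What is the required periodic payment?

Level ordinary annuity; solve FV = PMT × [((1+r)^n − 1)/r] for PMT.
Periodic rate r = 0.077/12 per month; n is counted in months.
With n = 108: PMT = 20,000 / ([((1+r)^n − 1)/r]) = A$128.94

A$128.94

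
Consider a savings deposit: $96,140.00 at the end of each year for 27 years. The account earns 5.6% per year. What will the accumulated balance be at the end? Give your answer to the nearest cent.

$5,758,742.45

This is an ordinary annuity: 27 deposits of $96,140.00 at the end of each year.
Periodic rate r = 0.056 per year.
FV = PMT × [((1+r)^n − 1)/r] = 96,140 × [(1+r)^27 − 1] / r = $5,758,742.45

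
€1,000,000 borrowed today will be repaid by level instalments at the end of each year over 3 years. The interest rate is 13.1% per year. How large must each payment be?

Level ordinary annuity; solve PV = PMT × [(1 − (1+r)^−n)/r] for PMT.
Periodic rate r = 0.131 per year.
With n = 3: PMT = 1,000,000 / ([(1 − (1+r)^−n)/r]) = €424,241.29

€424,241.29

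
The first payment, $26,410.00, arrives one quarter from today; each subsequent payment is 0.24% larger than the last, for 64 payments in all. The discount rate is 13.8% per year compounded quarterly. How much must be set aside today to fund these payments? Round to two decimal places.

$713,310.68

Periodic rate r = 0.138/4 per quarter; n is counted in quarters.
Growing ordinary annuity: PV = PMT₁ × [1 − ((1+g)/(1+r))^n] / (r − g) = 26,410 × [1 − ((1+0.0024)/(1+r))^64] / (r − 0.0024) = $713,310.68.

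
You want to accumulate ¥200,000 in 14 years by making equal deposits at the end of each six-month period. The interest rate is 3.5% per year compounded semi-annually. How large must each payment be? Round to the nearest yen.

Level ordinary annuity; solve FV = PMT × [((1+r)^n − 1)/r] for PMT.
Periodic rate r = 0.035/2 per half-year; n is counted in half-years.
With n = 28: PMT = 200,000 / ([((1+r)^n − 1)/r]) = ¥5,596

¥5,596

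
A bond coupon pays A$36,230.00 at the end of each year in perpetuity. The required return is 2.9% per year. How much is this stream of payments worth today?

Periodic rate r = 0.029 per year.
Level perpetuity: PV = PMT / r = 36,230 / (0.029) = A$1,249,310.34.

A$1,249,310.34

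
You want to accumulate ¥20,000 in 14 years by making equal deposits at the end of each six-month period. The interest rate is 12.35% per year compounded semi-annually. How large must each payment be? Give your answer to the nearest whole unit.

¥284

Level ordinary annuity; solve FV = PMT × [((1+r)^n − 1)/r] for PMT.
Periodic rate r = 0.1235/2 per half-year; n is counted in half-years.
With n = 28: PMT = 20,000 / ([((1+r)^n − 1)/r]) = ¥284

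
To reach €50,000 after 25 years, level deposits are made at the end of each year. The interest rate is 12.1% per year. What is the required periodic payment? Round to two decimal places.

Level ordinary annuity; solve FV = PMT × [((1+r)^n − 1)/r] for PMT.
Periodic rate r = 0.121 per year.
With n = 25: PMT = 50,000 / ([((1+r)^n − 1)/r]) = €369.27

€369.27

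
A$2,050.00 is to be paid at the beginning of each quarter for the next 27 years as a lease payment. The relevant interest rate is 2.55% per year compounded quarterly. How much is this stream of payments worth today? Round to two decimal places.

This is an annuity due: 108 payments of A$2,050.00 at the beginning of each quarter.
Periodic rate r = 0.0255/4 per quarter; n is counted in quarters.
PV = PMT × [(1 − (1+r)^−n)/r] × (1+r) = 2,050 × [1 − (1+r)^−108] / r × (1+r) = A$160,699.97

A$160,699.97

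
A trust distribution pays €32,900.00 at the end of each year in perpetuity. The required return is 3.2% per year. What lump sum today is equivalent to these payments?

€1,028,125.00

Periodic rate r = 0.032 per year.
Level perpetuity: PV = PMT / r = 32,900 / (0.032) = €1,028,125.00.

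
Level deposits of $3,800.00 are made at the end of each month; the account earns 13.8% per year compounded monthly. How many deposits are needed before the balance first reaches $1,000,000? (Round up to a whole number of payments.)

122 payments

Periodic rate r = 0.138/12 per month; n is counted in months.
Ordinary annuity FV: 1,000,000 = 3,800 × [((1+r)^n − 1)/r].
(1+r)^n = 1 + 1,000,000 × r / 3,800, so n = ln(1 + 1,000,000·r/3,800) / ln(1+r) = 121.81.
Round up to a whole number of payments: n = 122.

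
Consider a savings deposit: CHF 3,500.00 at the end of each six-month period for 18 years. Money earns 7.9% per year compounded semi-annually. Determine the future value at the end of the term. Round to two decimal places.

CHF 268,790.90

This is an ordinary annuity: 36 deposits of CHF 3,500.00 at the end of each six-month period.
Periodic rate r = 0.079/2 per half-year; n is counted in half-years.
FV = PMT × [((1+r)^n − 1)/r] = 3,500 × [(1+r)^36 − 1] / r = CHF 268,790.90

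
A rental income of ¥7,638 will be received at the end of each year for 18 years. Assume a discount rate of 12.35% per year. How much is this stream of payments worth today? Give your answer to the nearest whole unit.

This is an ordinary annuity: 18 payments of ¥7,638 at the end of each year.
Periodic rate r = 0.1235 per year.
PV = PMT × [(1 − (1+r)^−n)/r] = 7,638 × [1 − (1+r)^−18] / r = ¥54,243

¥54,243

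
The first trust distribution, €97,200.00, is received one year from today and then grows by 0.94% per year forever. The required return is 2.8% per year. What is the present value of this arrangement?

Periodic rate r = 0.028 per year.
Growing perpetuity (Gordon): PV = PMT₁ / (r − g) = 97,200 / (r − 0.0094) = €5,225,806.45.

€5,225,806.45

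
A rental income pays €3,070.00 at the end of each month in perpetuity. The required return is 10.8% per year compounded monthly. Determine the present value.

Periodic rate r = 0.108/12 per month.
Level perpetuity: PV = PMT / r = 3,070 / (0.108/12) = €341,111.11.

€341,111.11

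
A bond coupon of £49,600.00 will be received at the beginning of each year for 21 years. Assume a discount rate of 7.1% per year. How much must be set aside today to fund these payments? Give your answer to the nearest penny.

£571,003.71

This is an annuity due: 21 payments of £49,600.00 at the beginning of each year.
Periodic rate r = 0.071 per year.
PV = PMT × [(1 − (1+r)^−n)/r] × (1+r) = 49,600 × [1 − (1+r)^−21] / r × (1+r) = £571,003.71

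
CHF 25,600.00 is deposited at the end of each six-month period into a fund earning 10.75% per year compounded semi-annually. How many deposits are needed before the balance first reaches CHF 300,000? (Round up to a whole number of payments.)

10 payments

Periodic rate r = 0.1075/2 per half-year; n is counted in half-years.
Ordinary annuity FV: 300,000 = 25,600 × [((1+r)^n − 1)/r].
(1+r)^n = 1 + 300,000 × r / 25,600, so n = ln(1 + 300,000·r/25,600) / ln(1+r) = 9.33.
Round up to a whole number of payments: n = 10.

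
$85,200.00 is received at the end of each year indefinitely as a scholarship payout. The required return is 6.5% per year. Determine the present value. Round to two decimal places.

Periodic rate r = 0.065 per year.
Level perpetuity: PV = PMT / r = 85,200 / (0.065) = $1,310,769.23.

$1,310,769.23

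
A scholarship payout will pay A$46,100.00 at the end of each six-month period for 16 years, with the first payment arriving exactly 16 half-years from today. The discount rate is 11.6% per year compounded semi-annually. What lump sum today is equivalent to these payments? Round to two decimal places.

Ordinary annuity of 32 payments, first payment at period 16.
Periodic rate r = 0.116/2 per half-year; n is counted in half-years.
The ordinary-annuity PV formula values the stream one period before the first payment (period 15); discount that back 15 periods:
PV₀ = 46,100 × [1 − (1+r)^−32] / r × (1+r)^−15 = A$285,020.90

A$285,020.90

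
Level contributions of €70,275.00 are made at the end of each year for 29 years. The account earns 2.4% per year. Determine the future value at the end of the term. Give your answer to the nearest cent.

€2,896,773.41

This is an ordinary annuity: 29 deposits of €70,275.00 at the end of each year.
Periodic rate r = 0.024 per year.
FV = PMT × [((1+r)^n − 1)/r] = 70,275 × [(1+r)^29 − 1] / r = €2,896,773.41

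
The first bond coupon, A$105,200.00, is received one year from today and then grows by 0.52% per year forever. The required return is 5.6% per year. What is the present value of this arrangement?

A$2,070,866.14

Periodic rate r = 0.056 per year.
Growing perpetuity (Gordon): PV = PMT₁ / (r − g) = 105,200 / (r − 0.0052) = A$2,070,866.14.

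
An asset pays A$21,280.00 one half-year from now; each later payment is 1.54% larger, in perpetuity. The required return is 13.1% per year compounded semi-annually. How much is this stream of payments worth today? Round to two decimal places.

A$424,750.50

Periodic rate r = 0.131/2 per half-year.
Growing perpetuity (Gordon): PV = PMT₁ / (r − g) = 21,280 / (r − 0.0154) = A$424,750.50.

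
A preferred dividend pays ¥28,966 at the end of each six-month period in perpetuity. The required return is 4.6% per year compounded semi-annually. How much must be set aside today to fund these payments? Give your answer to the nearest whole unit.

¥1,259,391

Periodic rate r = 0.046/2 per half-year.
Level perpetuity: PV = PMT / r = 28,966 / (0.046/2) = ¥1,259,391.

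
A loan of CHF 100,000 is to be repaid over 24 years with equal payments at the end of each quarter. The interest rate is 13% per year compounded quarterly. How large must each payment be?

CHF 3,408.15

Level ordinary annuity; solve PV = PMT × [(1 − (1+r)^−n)/r] for PMT.
Periodic rate r = 0.13/4 per quarter; n is counted in quarters.
With n = 96: PMT = 100,000 / ([(1 − (1+r)^−n)/r]) = CHF 3,408.15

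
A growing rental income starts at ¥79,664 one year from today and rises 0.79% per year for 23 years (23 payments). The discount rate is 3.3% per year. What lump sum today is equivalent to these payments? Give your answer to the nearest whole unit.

¥1,371,336

Periodic rate r = 0.033 per year.
Growing ordinary annuity: PV = PMT₁ × [1 − ((1+g)/(1+r))^n] / (r − g) = 79,664 × [1 − ((1+0.0079)/(1+r))^23] / (r − 0.0079) = ¥1,371,336.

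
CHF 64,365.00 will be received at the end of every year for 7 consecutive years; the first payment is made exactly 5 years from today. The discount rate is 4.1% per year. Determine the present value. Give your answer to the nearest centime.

Ordinary annuity of 7 payments, first payment at period 5.
Periodic rate r = 0.041 per year.
The ordinary-annuity PV formula values the stream one period before the first payment (period 4); discount that back 4 periods:
PV₀ = 64,365 × [1 − (1+r)^−7] / r × (1+r)^−4 = CHF 327,750.56

CHF 327,750.56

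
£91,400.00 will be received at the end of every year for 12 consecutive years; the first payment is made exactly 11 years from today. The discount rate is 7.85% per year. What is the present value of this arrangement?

Ordinary annuity of 12 payments, first payment at period 11.
Periodic rate r = 0.0785 per year.
The ordinary-annuity PV formula values the stream one period before the first payment (period 10); discount that back 10 periods:
PV₀ = 91,400 × [1 − (1+r)^−12] / r × (1+r)^−10 = £326,041.22

£326,041.22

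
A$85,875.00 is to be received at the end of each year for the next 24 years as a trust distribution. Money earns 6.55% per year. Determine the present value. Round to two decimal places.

This is an ordinary annuity: 24 payments of A$85,875.00 at the end of each year.
Periodic rate r = 0.0655 per year.
PV = PMT × [(1 − (1+r)^−n)/r] = 85,875 × [1 − (1+r)^−24] / r = A$1,025,084.16

A$1,025,084.16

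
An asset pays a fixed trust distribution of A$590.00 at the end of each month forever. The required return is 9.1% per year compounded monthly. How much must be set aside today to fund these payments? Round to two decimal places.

Periodic rate r = 0.091/12 per month.
Level perpetuity: PV = PMT / r = 590 / (0.091/12) = A$77,802.20.

A$77,802.20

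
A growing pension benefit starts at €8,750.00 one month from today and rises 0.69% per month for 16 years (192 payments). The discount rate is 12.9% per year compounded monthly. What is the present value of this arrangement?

Periodic rate r = 0.129/12 per month; n is counted in months.
Growing ordinary annuity: PV = PMT₁ × [1 − ((1+g)/(1+r))^n] / (r − g) = 8,750 × [1 − ((1+0.0069)/(1+r))^192] / (r − 0.0069) = €1,180,470.45.

€1,180,470.45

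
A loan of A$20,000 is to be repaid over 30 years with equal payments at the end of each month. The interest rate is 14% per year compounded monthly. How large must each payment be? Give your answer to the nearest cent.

A$236.97

Level ordinary annuity; solve PV = PMT × [(1 − (1+r)^−n)/r] for PMT.
Periodic rate r = 0.14/12 per month; n is counted in months.
With n = 360: PMT = 20,000 / ([(1 − (1+r)^−n)/r]) = A$236.97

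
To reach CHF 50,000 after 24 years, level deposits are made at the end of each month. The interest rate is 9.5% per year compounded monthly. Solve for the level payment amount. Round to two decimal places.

Level ordinary annuity; solve FV = PMT × [((1+r)^n − 1)/r] for PMT.
Periodic rate r = 0.095/12 per month; n is counted in months.
With n = 288: PMT = 50,000 / ([((1+r)^n − 1)/r]) = CHF 45.55

CHF 45.55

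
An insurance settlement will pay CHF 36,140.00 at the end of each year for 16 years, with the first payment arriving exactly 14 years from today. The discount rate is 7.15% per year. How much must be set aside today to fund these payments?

Ordinary annuity of 16 payments, first payment at period 14.
Periodic rate r = 0.0715 per year.
The ordinary-annuity PV formula values the stream one period before the first payment (period 13); discount that back 13 periods:
PV₀ = 36,140 × [1 − (1+r)^−16] / r × (1+r)^−13 = CHF 137,740.87

CHF 137,740.87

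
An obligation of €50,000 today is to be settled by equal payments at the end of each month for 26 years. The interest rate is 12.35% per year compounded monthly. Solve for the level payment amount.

Level ordinary annuity; solve PV = PMT × [(1 − (1+r)^−n)/r] for PMT.
Periodic rate r = 0.1235/12 per month; n is counted in months.
With n = 312: PMT = 50,000 / ([(1 − (1+r)^−n)/r]) = €536.57

€536.57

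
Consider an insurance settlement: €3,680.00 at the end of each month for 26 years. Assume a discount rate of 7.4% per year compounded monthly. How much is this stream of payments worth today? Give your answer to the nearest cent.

This is an ordinary annuity: 312 payments of €3,680.00 at the end of each month.
Periodic rate r = 0.074/12 per month; n is counted in months.
PV = PMT × [(1 − (1+r)^−n)/r] = 3,680 × [1 − (1+r)^−312] / r = €509,100.97

€509,100.97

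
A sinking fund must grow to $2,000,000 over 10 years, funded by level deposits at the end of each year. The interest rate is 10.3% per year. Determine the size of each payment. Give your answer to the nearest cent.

$123,697.32

Level ordinary annuity; solve FV = PMT × [((1+r)^n − 1)/r] for PMT.
Periodic rate r = 0.103 per year.
With n = 10: PMT = 2,000,000 / ([((1+r)^n − 1)/r]) = $123,697.32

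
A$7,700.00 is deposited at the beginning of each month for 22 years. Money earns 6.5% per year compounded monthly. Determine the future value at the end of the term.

A$4,520,116.30

This is an annuity due: 264 deposits of A$7,700.00 at the beginning of each month.
Periodic rate r = 0.065/12 per month; n is counted in months.
FV = PMT × [((1+r)^n − 1)/r] × (1+r) = 7,700 × [(1+r)^264 − 1] / r × (1+r) = A$4,520,116.30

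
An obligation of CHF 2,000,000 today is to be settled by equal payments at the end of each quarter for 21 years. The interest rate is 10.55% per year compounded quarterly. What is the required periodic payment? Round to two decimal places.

CHF 59,421.68

Level ordinary annuity; solve PV = PMT × [(1 − (1+r)^−n)/r] for PMT.
Periodic rate r = 0.1055/4 per quarter; n is counted in quarters.
With n = 84: PMT = 2,000,000 / ([(1 − (1+r)^−n)/r]) = CHF 59,421.68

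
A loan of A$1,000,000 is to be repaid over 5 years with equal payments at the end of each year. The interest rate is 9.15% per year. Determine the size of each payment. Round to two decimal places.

A$258,093.84

Level ordinary annuity; solve PV = PMT × [(1 − (1+r)^−n)/r] for PMT.
Periodic rate r = 0.0915 per year.
With n = 5: PMT = 1,000,000 / ([(1 − (1+r)^−n)/r]) = A$258,093.84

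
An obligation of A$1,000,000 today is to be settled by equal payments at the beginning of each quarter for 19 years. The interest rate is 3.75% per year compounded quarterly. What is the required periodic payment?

Level annuity due; solve PV = PMT × [(1 − (1+r)^−n)/r] × (1+r) for PMT.
Periodic rate r = 0.0375/4 per quarter; n is counted in quarters.
With n = 76: PMT = 1,000,000 / ([(1 − (1+r)^−n)/r] × (1+r)) = A$18,285.01

A$18,285.01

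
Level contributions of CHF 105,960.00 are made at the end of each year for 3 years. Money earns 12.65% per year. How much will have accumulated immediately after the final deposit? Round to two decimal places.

CHF 359,787.42

This is an ordinary annuity: 3 deposits of CHF 105,960.00 at the end of each year.
Periodic rate r = 0.1265 per year.
FV = PMT × [((1+r)^n − 1)/r] = 105,960 × [(1+r)^3 − 1] / r = CHF 359,787.42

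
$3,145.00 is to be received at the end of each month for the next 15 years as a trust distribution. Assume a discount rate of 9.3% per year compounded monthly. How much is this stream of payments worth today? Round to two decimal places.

This is an ordinary annuity: 180 payments of $3,145.00 at the end of each month.
Periodic rate r = 0.093/12 per month; n is counted in months.
PV = PMT × [(1 − (1+r)^−n)/r] = 3,145 × [1 − (1+r)^−180] / r = $304,691.89

$304,691.89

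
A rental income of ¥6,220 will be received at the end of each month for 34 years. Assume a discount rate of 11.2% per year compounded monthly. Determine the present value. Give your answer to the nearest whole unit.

¥651,375

This is an ordinary annuity: 408 payments of ¥6,220 at the end of each month.
Periodic rate r = 0.112/12 per month; n is counted in months.
PV = PMT × [(1 − (1+r)^−n)/r] = 6,220 × [1 − (1+r)^−408] / r = ¥651,375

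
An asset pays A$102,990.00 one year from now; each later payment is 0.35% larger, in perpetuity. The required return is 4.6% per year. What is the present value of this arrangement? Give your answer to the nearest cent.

Periodic rate r = 0.046 per year.
Growing perpetuity (Gordon): PV = PMT₁ / (r − g) = 102,990 / (r − 0.0035) = A$2,423,294.12.

A$2,423,294.12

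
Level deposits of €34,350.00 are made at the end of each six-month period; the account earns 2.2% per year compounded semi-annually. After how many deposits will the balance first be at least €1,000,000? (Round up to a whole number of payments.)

26 payments

Periodic rate r = 0.022/2 per half-year; n is counted in half-years.
Ordinary annuity FV: 1,000,000 = 34,350 × [((1+r)^n − 1)/r].
(1+r)^n = 1 + 1,000,000 × r / 34,350, so n = ln(1 + 1,000,000·r/34,350) / ln(1+r) = 25.39.
Round up to a whole number of payments: n = 26.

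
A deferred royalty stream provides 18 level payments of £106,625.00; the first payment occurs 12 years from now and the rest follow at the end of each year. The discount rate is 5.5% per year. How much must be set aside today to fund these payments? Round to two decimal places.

£665,400.22

Ordinary annuity of 18 payments, first payment at period 12.
Periodic rate r = 0.055 per year.
The ordinary-annuity PV formula values the stream one period before the first payment (period 11); discount that back 11 periods:
PV₀ = 106,625 × [1 − (1+r)^−18] / r × (1+r)^−11 = £665,400.22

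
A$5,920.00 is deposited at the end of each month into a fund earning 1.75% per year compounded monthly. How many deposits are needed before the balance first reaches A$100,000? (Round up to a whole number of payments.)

17 payments

Periodic rate r = 0.0175/12 per month; n is counted in months.
Ordinary annuity FV: 100,000 = 5,920 × [((1+r)^n − 1)/r].
(1+r)^n = 1 + 100,000 × r / 5,920, so n = ln(1 + 100,000·r/5,920) / ln(1+r) = 16.70.
Round up to a whole number of payments: n = 17.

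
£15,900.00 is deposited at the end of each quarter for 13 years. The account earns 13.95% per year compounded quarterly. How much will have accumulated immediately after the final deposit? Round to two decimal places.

This is an ordinary annuity: 52 deposits of £15,900.00 at the end of each quarter.
Periodic rate r = 0.1395/4 per quarter; n is counted in quarters.
FV = PMT × [((1+r)^n − 1)/r] = 15,900 × [(1+r)^52 − 1] / r = £2,254,611.41

£2,254,611.41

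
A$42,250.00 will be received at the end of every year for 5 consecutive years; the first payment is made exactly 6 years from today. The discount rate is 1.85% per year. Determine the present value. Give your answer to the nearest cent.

Ordinary annuity of 5 payments, first payment at period 6.
Periodic rate r = 0.0185 per year.
The ordinary-annuity PV formula values the stream one period before the first payment (period 5); discount that back 5 periods:
PV₀ = 42,250 × [1 − (1+r)^−5] / r × (1+r)^−5 = A$182,496.43

A$182,496.43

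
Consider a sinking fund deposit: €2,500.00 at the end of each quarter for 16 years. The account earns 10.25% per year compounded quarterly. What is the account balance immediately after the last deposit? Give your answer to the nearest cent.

€395,098.04

This is an ordinary annuity: 64 deposits of €2,500.00 at the end of each quarter.
Periodic rate r = 0.1025/4 per quarter; n is counted in quarters.
FV = PMT × [((1+r)^n − 1)/r] = 2,500 × [(1+r)^64 − 1] / r = €395,098.04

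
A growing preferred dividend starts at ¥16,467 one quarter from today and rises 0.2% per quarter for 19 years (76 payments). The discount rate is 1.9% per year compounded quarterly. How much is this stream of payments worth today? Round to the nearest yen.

¥1,125,949

Periodic rate r = 0.019/4 per quarter; n is counted in quarters.
Growing ordinary annuity: PV = PMT₁ × [1 − ((1+g)/(1+r))^n] / (r − g) = 16,467 × [1 − ((1+0.002)/(1+r))^76] / (r − 0.002) = ¥1,125,949.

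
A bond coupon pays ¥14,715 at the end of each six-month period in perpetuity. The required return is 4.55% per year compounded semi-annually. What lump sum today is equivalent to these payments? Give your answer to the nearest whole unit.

Periodic rate r = 0.0455/2 per half-year.
Level perpetuity: PV = PMT / r = 14,715 / (0.0455/2) = ¥646,813.

¥646,813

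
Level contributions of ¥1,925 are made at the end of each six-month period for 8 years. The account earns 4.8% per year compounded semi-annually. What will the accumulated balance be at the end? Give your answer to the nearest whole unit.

This is an ordinary annuity: 16 deposits of ¥1,925 at the end of each six-month period.
Periodic rate r = 0.048/2 per half-year; n is counted in half-years.
FV = PMT × [((1+r)^n − 1)/r] = 1,925 × [(1+r)^16 − 1] / r = ¥37,016

¥37,016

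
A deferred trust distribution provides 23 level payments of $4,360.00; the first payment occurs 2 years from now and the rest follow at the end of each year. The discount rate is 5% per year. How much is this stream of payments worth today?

Ordinary annuity of 23 payments, first payment at period 2.
Periodic rate r = 0.05 per year.
The ordinary-annuity PV formula values the stream one period before the first payment (period 1); discount that back 1 periods:
PV₀ = 4,360 × [1 − (1+r)^−23] / r × (1+r)^−1 = $56,009.70

$56,009.70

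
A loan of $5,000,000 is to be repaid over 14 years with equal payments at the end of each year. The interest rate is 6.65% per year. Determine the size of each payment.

$559,783.63

Level ordinary annuity; solve PV = PMT × [(1 − (1+r)^−n)/r] for PMT.
Periodic rate r = 0.0665 per year.
With n = 14: PMT = 5,000,000 / ([(1 − (1+r)^−n)/r]) = $559,783.63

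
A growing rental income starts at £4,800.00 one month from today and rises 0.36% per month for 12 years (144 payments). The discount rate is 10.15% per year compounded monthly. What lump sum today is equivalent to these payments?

Periodic rate r = 0.1015/12 per month; n is counted in months.
Growing ordinary annuity: PV = PMT₁ × [1 − ((1+g)/(1+r))^n] / (r − g) = 4,800 × [1 − ((1+0.0036)/(1+r))^144] / (r − 0.0036) = £495,112.45.

£495,112.45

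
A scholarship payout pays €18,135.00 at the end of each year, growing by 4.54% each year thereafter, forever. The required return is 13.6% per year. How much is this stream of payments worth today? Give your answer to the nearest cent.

Periodic rate r = 0.136 per year.
Growing perpetuity (Gordon): PV = PMT₁ / (r − g) = 18,135 / (r − 0.0454) = €200,165.56.

€200,165.56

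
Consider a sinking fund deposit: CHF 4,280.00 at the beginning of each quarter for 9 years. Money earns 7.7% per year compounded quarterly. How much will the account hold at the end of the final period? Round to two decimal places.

CHF 223,576.31

This is an annuity due: 36 deposits of CHF 4,280.00 at the beginning of each quarter.
Periodic rate r = 0.077/4 per quarter; n is counted in quarters.
FV = PMT × [((1+r)^n − 1)/r] × (1+r) = 4,280 × [(1+r)^36 − 1] / r × (1+r) = CHF 223,576.31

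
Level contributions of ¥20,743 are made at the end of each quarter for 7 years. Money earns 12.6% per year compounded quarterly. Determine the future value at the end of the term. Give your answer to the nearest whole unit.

This is an ordinary annuity: 28 deposits of ¥20,743 at the end of each quarter.
Periodic rate r = 0.126/4 per quarter; n is counted in quarters.
FV = PMT × [((1+r)^n − 1)/r] = 20,743 × [(1+r)^28 − 1] / r = ¥910,769

¥910,769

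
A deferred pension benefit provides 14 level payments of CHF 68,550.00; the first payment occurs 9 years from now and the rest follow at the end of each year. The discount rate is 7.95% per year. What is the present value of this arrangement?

Ordinary annuity of 14 payments, first payment at period 9.
Periodic rate r = 0.0795 per year.
The ordinary-annuity PV formula values the stream one period before the first payment (period 8); discount that back 8 periods:
PV₀ = 68,550 × [1 − (1+r)^−14] / r × (1+r)^−8 = CHF 307,354.12

CHF 307,354.12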